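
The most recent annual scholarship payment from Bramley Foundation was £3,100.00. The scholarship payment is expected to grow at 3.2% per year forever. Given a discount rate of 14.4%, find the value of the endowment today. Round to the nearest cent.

£28564.29

D₁ = D₀ × (1 + g) = £3,100.00 × 1.032 = £3,199.2000
Growing perpetuity: P = D₁ / (r − g) = £3,199.2000 / (0.144 − 0.032) = £28,564.29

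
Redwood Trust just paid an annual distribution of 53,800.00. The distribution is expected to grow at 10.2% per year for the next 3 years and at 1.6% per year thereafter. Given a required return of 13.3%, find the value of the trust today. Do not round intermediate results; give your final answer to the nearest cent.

D_1 = 59287.60000
D_2 = 65334.93520
D_3 = 71999.09859
Terminal value at year 3: TV = D_3×(1+g_2)/(r−g_2) = 73151.08417/0.117 = 625222.94161
P_0 = D_1/(1+r)^1 + D_2/(1+r)^2 + D_3/(1+r)^3 + TV/(1+r)^3
    = 52327.97882 + 50896.23359 + 49503.66233 + 429877.95661 = 582605.83134

582605.83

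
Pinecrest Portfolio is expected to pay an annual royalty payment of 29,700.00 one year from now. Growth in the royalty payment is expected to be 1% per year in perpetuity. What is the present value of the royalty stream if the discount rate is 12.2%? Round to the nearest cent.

265178.57

Growing perpetuity: P = D₁ / (r − g) = 29,700.0000 / (0.122 − 0.01) = 265,178.57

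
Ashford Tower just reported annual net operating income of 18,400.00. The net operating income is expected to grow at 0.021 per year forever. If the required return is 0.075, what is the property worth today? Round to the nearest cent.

347896.30

D₁ = D₀ × (1 + g) = 18,400.00 × 1.021 = 18,786.4000
Growing perpetuity: P = D₁ / (r − g) = 18,786.4000 / (0.075 − 0.021) = 347,896.30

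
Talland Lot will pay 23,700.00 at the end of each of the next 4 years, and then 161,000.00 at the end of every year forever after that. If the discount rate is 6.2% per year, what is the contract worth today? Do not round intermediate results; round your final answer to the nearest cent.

PV of 4-year annuity: 23,700.00 × [1 − (1+0.062)^−4] / 0.062 = 81748.29906
Perpetuity value at year 4: 161,000.00 / 0.062 = 2596774.19355
PV of perpetuity: 2596774.19355 / (1+0.062)^4 = 2041437.64718
Total PV = 81748.29906 + 2041437.64718 = 2123185.94624

2123185.95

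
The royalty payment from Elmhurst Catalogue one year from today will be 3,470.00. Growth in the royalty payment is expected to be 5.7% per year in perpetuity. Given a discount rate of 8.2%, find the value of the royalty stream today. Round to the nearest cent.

138800.00

Growing perpetuity: P = D₁ / (r − g) = 3,470.0000 / (0.082 − 0.057) = 138,800.00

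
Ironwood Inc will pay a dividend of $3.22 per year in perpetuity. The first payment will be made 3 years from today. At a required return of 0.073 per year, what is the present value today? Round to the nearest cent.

$38.31

Value at end of year 2: C / r = $3.22 / 0.073 = $44.1096
Discount to today: PV = $44.1096 / (1 + 0.073)^2 = $44.1096 / 1.151329 = $38.31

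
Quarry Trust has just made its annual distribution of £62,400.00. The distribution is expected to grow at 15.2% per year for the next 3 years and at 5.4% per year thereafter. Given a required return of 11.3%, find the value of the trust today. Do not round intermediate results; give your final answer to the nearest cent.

£1436704.17

D_1 = 71884.80000
D_2 = 82811.28960
D_3 = 95398.60562
Terminal value at year 3: TV = D_3×(1+g_2)/(r−g_2) = 100550.13032/0.059 = 1704239.49699
P_0 = D_1/(1+r)^1 + D_2/(1+r)^2 + D_3/(1+r)^3 + TV/(1+r)^3
    = 64586.52291 + 66849.66253 + 69192.10353 + 1236075.88345 = 1436704.17242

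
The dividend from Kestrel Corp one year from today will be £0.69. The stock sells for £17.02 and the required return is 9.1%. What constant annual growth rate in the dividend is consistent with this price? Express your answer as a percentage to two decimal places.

P = D₁/(r−g) ⇒ g = r − D₁/P = 0.091 − £0.69/£17.02 = 0.050459

5.05%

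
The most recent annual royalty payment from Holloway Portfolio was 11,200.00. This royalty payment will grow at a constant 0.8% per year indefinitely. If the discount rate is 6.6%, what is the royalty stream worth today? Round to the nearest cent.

194648.28

D₁ = D₀ × (1 + g) = 11,200.00 × 1.008 = 11,289.6000
Growing perpetuity: P = D₁ / (r − g) = 11,289.6000 / (0.066 − 0.008) = 194,648.28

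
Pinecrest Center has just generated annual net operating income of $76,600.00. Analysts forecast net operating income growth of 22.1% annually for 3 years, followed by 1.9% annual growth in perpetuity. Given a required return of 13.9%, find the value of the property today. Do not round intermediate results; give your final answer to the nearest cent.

$1065809.02

D_1 = 93528.60000
D_2 = 114198.42060
D_3 = 139436.27155
Terminal value at year 3: TV = D_3×(1+g_2)/(r−g_2) = 142085.56071/0.12 = 1184046.33927
P_0 = D_1/(1+r)^1 + D_2/(1+r)^2 + D_3/(1+r)^3 + TV/(1+r)^3
    = 82114.66198 + 88026.34090 + 94363.61917 + 801304.39946 = 1065809.02152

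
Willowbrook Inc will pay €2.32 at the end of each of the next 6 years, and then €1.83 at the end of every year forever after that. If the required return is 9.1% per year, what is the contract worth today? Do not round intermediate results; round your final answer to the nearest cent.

PV of 6-year annuity: €2.32 × [1 − (1+0.091)^−6] / 0.091 = 10.37638
Perpetuity value at year 6: €1.83 / 0.091 = 20.10989
PV of perpetuity: 20.10989 / (1+0.091)^6 = 11.92508
Total PV = 10.37638 + 11.92508 = 22.30145

€22.30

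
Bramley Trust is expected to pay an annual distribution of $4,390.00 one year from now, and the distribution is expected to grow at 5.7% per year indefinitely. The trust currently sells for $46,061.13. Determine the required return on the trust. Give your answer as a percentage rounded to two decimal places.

15.23%

P = D₁/(r − g) ⇒ r = D₁/P + g = $4,390.0000/$46,061.13 + 0.057 = 0.095308 + 0.057 = 0.152308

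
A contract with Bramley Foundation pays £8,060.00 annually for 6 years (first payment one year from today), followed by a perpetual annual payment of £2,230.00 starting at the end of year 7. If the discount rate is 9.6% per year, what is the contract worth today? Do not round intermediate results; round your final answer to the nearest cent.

PV of 6-year annuity: £8,060.00 × [1 − (1+0.096)^−6] / 0.096 = 35518.74051
Perpetuity value at year 6: £2,230.00 / 0.096 = 23229.16667
PV of perpetuity: 23229.16667 / (1+0.096)^6 = 13402.02134
Total PV = 35518.74051 + 13402.02134 = 48920.76185

£48920.76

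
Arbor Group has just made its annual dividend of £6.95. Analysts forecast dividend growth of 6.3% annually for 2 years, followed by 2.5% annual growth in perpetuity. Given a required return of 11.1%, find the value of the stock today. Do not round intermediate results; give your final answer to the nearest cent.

£88.84

D_1 = 7.38785
D_2 = 7.85328
Terminal value at year 2: TV = D_2×(1+g_2)/(r−g_2) = 8.04962/0.086 = 93.60019
P_0 = D_1/(1+r)^1 + D_2/(1+r)^2 + TV/(1+r)^2
    = 6.64973 + 6.36243 + 75.83132 = 88.84349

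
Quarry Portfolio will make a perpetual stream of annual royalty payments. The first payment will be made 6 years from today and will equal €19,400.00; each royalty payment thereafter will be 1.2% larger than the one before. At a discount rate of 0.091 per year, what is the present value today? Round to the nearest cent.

€158873.29

Value at end of year 5: C₁ / (r − g) = €19,400.00 / (0.091 − 0.012) = €245,569.6203
Discount to today: PV = €245,569.6203 / (1 + 0.091)^5 = €245,569.6203 / 1.545695 = €158,873.29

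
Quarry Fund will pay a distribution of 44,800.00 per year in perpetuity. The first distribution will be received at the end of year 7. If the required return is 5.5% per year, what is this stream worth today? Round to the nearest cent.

590745.70

Value at end of year 6: C / r = 44,800.00 / 0.055 = 814,545.4545
Discount to today: PV = 814,545.4545 / (1 + 0.055)^6 = 814,545.4545 / 1.378843 = 590,745.70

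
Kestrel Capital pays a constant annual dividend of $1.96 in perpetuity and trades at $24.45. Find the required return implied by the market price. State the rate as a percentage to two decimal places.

8.02%

P = C/r ⇒ r = C/P = $1.96/$24.45 = 0.080164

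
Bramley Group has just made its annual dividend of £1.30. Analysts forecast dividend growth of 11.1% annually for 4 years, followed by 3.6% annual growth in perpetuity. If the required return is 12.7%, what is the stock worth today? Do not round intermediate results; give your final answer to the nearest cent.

D_1 = 1.44430
D_2 = 1.60462
D_3 = 1.78273
D_4 = 1.98061
Terminal value at year 4: TV = D_4×(1+g_2)/(r−g_2) = 2.05191/0.091 = 22.54852
P_0 = D_1/(1+r)^1 + D_2/(1+r)^2 + D_3/(1+r)^3 + D_4/(1+r)^4 + TV/(1+r)^4
    = 1.28154 + 1.26335 + 1.24541 + 1.22773 + 13.97727 = 18.99531

£19.00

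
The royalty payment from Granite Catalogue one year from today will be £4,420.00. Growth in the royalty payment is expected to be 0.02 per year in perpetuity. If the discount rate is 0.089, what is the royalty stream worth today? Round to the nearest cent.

£64057.97

Growing perpetuity: P = D₁ / (r − g) = £4,420.0000 / (0.089 − 0.02) = £64,057.97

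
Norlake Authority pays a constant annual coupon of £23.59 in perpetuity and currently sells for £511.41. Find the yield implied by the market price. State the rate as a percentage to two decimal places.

4.61%

P = C/r ⇒ r = C/P = £23.59/£511.41 = 0.046127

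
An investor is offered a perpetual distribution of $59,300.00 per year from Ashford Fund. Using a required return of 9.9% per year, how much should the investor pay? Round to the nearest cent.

Level perpetuity: PV = C / r = $59,300.00 / 0.099 = $598,989.90

$598989.90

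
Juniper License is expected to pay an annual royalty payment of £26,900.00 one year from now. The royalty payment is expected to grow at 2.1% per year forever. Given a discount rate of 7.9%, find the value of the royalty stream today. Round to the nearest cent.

Growing perpetuity: P = D₁ / (r − g) = £26,900.0000 / (0.079 − 0.021) = £463,793.10

£463793.10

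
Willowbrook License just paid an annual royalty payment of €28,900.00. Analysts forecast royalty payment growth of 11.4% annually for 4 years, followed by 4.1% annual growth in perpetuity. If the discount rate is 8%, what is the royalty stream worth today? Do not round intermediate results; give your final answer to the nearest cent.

€998221.24

D_1 = 32194.60000
D_2 = 35864.78440
D_3 = 39953.36982
D_4 = 44508.05398
Terminal value at year 4: TV = D_4×(1+g_2)/(r−g_2) = 46332.88419/0.039 = 1188022.67165
P_0 = D_1/(1+r)^1 + D_2/(1+r)^2 + D_3/(1+r)^3 + D_4/(1+r)^4 + TV/(1+r)^4
    = 29809.81481 + 30748.27195 + 31716.27310 + 32714.74837 + 873232.12946 = 998221.23770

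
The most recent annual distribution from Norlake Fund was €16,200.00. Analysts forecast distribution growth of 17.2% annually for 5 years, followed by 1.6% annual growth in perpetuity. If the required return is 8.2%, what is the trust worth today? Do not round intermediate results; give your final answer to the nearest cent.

D_1 = 18986.40000
D_2 = 22252.06080
D_3 = 26079.41526
D_4 = 30565.07468
D_5 = 35822.26753
Terminal value at year 5: TV = D_5×(1+g_2)/(r−g_2) = 36395.42381/0.066 = 551445.81527
P_0 = D_1/(1+r)^1 + D_2/(1+r)^2 + D_3/(1+r)^3 + D_4/(1+r)^4 + D_5/(1+r)^5 + TV/(1+r)^5
    = 17547.50462 + 19007.09373 + 20588.09044 + 22300.59334 + 24155.54103 + 371848.93460 = 475447.75775

€475447.76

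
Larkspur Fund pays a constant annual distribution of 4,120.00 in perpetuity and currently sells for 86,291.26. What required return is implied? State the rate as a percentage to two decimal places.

4.77%

P = C/r ⇒ r = C/P = 4,120.00/86,291.26 = 0.047745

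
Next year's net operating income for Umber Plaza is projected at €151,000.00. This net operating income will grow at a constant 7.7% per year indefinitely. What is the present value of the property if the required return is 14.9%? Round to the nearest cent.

Growing perpetuity: P = D₁ / (r − g) = €151,000.0000 / (0.149 − 0.077) = €2,097,222.22

€2097222.22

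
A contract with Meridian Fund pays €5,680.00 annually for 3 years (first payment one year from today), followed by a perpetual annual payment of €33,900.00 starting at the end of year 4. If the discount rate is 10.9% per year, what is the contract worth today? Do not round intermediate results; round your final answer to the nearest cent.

€241927.43

PV of 3-year annuity: €5,680.00 × [1 − (1+0.109)^−3] / 0.109 = 13904.47636
Perpetuity value at year 3: €33,900.00 / 0.109 = 311009.17431
PV of perpetuity: 311009.17431 / (1+0.109)^3 = 228022.95097
Total PV = 13904.47636 + 228022.95097 = 241927.42733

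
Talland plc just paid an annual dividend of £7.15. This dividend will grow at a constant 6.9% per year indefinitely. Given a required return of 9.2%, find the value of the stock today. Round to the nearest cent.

D₁ = D₀ × (1 + g) = £7.15 × 1.069 = £7.6434
Growing perpetuity: P = D₁ / (r − g) = £7.6434 / (0.092 − 0.069) = £332.32

£332.32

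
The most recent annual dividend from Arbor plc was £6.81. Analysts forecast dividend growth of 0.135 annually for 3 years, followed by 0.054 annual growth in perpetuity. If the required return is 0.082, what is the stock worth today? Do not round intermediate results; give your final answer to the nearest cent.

£318.39

D_1 = 7.72935
D_2 = 8.77281
D_3 = 9.95714
Terminal value at year 3: TV = D_3×(1+g_2)/(r−g_2) = 10.49483/0.028 = 374.81527
P_0 = D_1/(1+r)^1 + D_2/(1+r)^2 + D_3/(1+r)^3 + TV/(1+r)^3
    = 7.14358 + 7.49349 + 7.86055 + 295.89355 = 318.39117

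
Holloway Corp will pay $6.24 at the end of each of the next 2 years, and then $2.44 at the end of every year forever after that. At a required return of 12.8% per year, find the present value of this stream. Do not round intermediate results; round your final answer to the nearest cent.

$25.42

PV of 2-year annuity: $6.24 × [1 − (1+0.128)^−2] / 0.128 = 10.43609
Perpetuity value at year 2: $2.44 / 0.128 = 19.06250
PV of perpetuity: 19.06250 / (1+0.128)^2 = 14.98172
Total PV = 10.43609 + 14.98172 = 25.41781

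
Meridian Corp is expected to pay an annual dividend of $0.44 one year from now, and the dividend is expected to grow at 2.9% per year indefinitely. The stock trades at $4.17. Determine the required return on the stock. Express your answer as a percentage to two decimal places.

P = D₁/(r − g) ⇒ r = D₁/P + g = $0.4400/$4.17 + 0.029 = 0.105516 + 0.029 = 0.134516

13.45%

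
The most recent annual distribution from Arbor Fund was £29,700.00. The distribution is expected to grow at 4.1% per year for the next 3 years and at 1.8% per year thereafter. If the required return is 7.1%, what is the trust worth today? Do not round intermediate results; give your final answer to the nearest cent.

£608057.22

D_1 = 30917.70000
D_2 = 32185.32570
D_3 = 33504.92405
Terminal value at year 3: TV = D_3×(1+g_2)/(r−g_2) = 34108.01269/0.053 = 643547.40918
P_0 = D_1/(1+r)^1 + D_2/(1+r)^2 + D_3/(1+r)^3 + TV/(1+r)^3
    = 28868.06723 + 28059.43789 + 27273.45924 + 523856.25484 = 608057.21920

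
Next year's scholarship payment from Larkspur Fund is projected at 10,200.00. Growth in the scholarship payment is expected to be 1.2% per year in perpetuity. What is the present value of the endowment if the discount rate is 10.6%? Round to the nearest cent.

108510.64

Growing perpetuity: P = D₁ / (r − g) = 10,200.0000 / (0.106 − 0.012) = 108,510.64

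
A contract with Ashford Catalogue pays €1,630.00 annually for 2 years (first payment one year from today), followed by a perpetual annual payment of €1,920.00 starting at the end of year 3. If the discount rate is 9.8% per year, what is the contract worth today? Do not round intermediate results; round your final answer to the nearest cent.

€19087.18

PV of 2-year annuity: €1,630.00 × [1 − (1+0.098)^−2] / 0.098 = 2836.53671
Perpetuity value at year 2: €1,920.00 / 0.098 = 19591.83673
PV of perpetuity: 19591.83673 / (1+0.098)^2 = 16250.64012
Total PV = 2836.53671 + 16250.64012 = 19087.17683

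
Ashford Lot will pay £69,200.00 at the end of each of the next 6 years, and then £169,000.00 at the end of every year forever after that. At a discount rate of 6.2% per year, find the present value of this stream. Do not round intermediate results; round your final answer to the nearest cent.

PV of 6-year annuity: £69,200.00 × [1 − (1+0.062)^−6] / 0.062 = 338151.05288
Perpetuity value at year 6: £169,000.00 / 0.062 = 2725806.45161
PV of perpetuity: 2725806.45161 / (1+0.062)^6 = 1899975.12306
Total PV = 338151.05288 + 1899975.12306 = 2238126.17593

£2238126.18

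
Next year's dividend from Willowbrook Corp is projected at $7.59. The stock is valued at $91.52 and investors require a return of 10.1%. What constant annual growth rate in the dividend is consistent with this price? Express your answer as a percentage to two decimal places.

1.81%

P = D₁/(r−g) ⇒ g = r − D₁/P = 0.101 − $7.59/$91.52 = 0.018067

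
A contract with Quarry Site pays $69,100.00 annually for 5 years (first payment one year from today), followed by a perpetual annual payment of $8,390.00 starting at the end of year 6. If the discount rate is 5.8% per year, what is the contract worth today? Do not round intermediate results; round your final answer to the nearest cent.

$401785.20

PV of 5-year annuity: $69,100.00 × [1 − (1+0.058)^−5] / 0.058 = 292664.87948
Perpetuity value at year 5: $8,390.00 / 0.058 = 144655.17241
PV of perpetuity: 144655.17241 / (1+0.058)^5 = 109120.31946
Total PV = 292664.87948 + 109120.31946 = 401785.19894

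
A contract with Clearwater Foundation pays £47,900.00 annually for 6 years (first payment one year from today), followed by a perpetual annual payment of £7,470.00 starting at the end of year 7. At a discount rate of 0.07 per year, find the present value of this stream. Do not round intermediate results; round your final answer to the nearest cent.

PV of 6-year annuity: £47,900.00 × [1 − (1+0.07)^−6] / 0.07 = 228317.24970
Perpetuity value at year 6: £7,470.00 / 0.07 = 106714.28571
PV of perpetuity: 106714.28571 / (1+0.07)^6 = 71108.23446
Total PV = 228317.24970 + 71108.23446 = 299425.48416

£299425.48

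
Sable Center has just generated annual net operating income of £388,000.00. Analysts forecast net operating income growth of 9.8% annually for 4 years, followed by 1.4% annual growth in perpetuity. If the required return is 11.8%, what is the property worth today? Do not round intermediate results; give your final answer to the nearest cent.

£5003300.84

D_1 = 426024.00000
D_2 = 467774.35200
D_3 = 513616.23850
D_4 = 563950.62987
Terminal value at year 4: TV = D_4×(1+g_2)/(r−g_2) = 571845.93869/0.104 = 5498518.64122
P_0 = D_1/(1+r)^1 + D_2/(1+r)^2 + D_3/(1+r)^3 + D_4/(1+r)^4 + TV/(1+r)^4
    = 381059.03399 + 374242.23553 + 367547.38337 + 360972.29601 + 3519479.88612 = 5003300.83503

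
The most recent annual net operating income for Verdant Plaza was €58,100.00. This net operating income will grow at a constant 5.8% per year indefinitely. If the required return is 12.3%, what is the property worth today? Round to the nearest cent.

€945689.23

D₁ = D₀ × (1 + g) = €58,100.00 × 1.058 = €61,469.8000
Growing perpetuity: P = D₁ / (r − g) = €61,469.8000 / (0.123 − 0.058) = €945,689.23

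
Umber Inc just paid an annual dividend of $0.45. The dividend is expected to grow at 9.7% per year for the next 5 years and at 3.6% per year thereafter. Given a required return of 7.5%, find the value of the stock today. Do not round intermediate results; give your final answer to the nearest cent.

$15.62

D_1 = 0.49365
D_2 = 0.54153
D_3 = 0.59406
D_4 = 0.65169
D_5 = 0.71490
Terminal value at year 5: TV = D_5×(1+g_2)/(r−g_2) = 0.74064/0.039 = 18.99069
P_0 = D_1/(1+r)^1 + D_2/(1+r)^2 + D_3/(1+r)^3 + D_4/(1+r)^4 + D_5/(1+r)^5 + TV/(1+r)^5
    = 0.45921 + 0.46861 + 0.47820 + 0.48798 + 0.49797 + 13.22813 = 15.62010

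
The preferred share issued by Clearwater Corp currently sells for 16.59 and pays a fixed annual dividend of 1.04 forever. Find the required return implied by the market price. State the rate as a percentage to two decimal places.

6.27%

P = C/r ⇒ r = C/P = 1.04/16.59 = 0.062688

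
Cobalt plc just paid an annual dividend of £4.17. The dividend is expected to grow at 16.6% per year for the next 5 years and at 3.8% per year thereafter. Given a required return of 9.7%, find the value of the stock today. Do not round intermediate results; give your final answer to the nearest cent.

D_1 = 4.86222
D_2 = 5.66935
D_3 = 6.61046
D_4 = 7.70780
D_5 = 8.98729
Terminal value at year 5: TV = D_5×(1+g_2)/(r−g_2) = 9.32881/0.059 = 158.11539
P_0 = D_1/(1+r)^1 + D_2/(1+r)^2 + D_3/(1+r)^3 + D_4/(1+r)^4 + D_5/(1+r)^5 + TV/(1+r)^5
    = 4.43229 + 4.71107 + 5.00739 + 5.32235 + 5.65712 + 99.52702 = 124.65726

£124.66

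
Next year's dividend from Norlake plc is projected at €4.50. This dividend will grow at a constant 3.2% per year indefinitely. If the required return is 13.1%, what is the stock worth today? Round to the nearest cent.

Growing perpetuity: P = D₁ / (r − g) = €4.5000 / (0.131 − 0.032) = €45.45

€45.45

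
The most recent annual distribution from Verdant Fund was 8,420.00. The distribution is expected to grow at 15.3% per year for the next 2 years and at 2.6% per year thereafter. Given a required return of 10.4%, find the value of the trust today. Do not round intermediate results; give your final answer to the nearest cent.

138782.84

D_1 = 9708.26000
D_2 = 11193.62378
Terminal value at year 2: TV = D_2×(1+g_2)/(r−g_2) = 11484.65800/0.078 = 147239.20511
P_0 = D_1/(1+r)^1 + D_2/(1+r)^2 + TV/(1+r)^2
    = 8793.71377 + 9184.01447 + 120805.11341 = 138782.84165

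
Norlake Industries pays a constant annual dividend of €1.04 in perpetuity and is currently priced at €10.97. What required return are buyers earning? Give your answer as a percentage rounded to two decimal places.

P = C/r ⇒ r = C/P = €1.04/€10.97 = 0.094804

9.48%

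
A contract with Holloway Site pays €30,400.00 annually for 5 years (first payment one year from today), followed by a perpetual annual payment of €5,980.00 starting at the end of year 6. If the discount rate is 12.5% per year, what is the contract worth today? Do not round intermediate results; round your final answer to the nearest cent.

€134789.08

PV of 5-year annuity: €30,400.00 × [1 − (1+0.125)^−5] / 0.125 = 108241.27758
Perpetuity value at year 5: €5,980.00 / 0.125 = 47840.00000
PV of perpetuity: 47840.00000 / (1+0.125)^5 = 26547.80132
Total PV = 108241.27758 + 26547.80132 = 134789.07890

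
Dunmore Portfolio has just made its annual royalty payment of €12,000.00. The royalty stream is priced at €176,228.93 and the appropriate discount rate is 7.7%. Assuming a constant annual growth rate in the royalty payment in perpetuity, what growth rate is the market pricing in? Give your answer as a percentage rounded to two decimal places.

0.83%

P = D₀(1+g)/(r−g) ⇒ P(r−g) = D₀(1+g) ⇒ g(P+D₀) = P·r − D₀
g = (P·r − D₀)/(P + D₀) = (€176,228.93×0.077 − €12,000.00) / (€176,228.93 + €12,000.00) = 0.008339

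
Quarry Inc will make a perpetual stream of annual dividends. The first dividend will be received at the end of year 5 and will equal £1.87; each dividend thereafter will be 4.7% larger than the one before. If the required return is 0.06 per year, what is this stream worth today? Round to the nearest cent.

Value at end of year 4: C₁ / (r − g) = £1.87 / (0.06 − 0.047) = £143.8462
Discount to today: PV = £143.8462 / (1 + 0.06)^4 = £143.8462 / 1.262477 = £113.94

£113.94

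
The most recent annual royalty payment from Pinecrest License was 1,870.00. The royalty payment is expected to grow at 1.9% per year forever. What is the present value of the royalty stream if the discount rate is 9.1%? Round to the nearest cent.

D₁ = D₀ × (1 + g) = 1,870.00 × 1.019 = 1,905.5300
Growing perpetuity: P = D₁ / (r − g) = 1,905.5300 / (0.091 − 0.019) = 26,465.69

26465.69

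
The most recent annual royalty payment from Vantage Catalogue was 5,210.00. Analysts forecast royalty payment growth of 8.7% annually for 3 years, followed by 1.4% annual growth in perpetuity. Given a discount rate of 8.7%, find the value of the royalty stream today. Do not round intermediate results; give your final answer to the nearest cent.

87999.04

D_1 = 5663.27000
D_2 = 6155.97449
D_3 = 6691.54427
Terminal value at year 3: TV = D_3×(1+g_2)/(r−g_2) = 6785.22589/0.073 = 92948.29987
P_0 = D_1/(1+r)^1 + D_2/(1+r)^2 + D_3/(1+r)^3 + TV/(1+r)^3
    = 5210.00000 + 5210.00000 + 5210.00000 + 72369.04110 = 87999.04110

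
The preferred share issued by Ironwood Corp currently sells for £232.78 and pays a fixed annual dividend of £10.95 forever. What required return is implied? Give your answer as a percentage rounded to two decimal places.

4.70%

P = C/r ⇒ r = C/P = £10.95/£232.78 = 0.047040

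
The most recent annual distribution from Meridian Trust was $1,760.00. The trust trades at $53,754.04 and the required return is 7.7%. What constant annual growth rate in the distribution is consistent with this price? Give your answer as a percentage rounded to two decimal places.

4.29%

P = D₀(1+g)/(r−g) ⇒ P(r−g) = D₀(1+g) ⇒ g(P+D₀) = P·r − D₀
g = (P·r − D₀)/(P + D₀) = ($53,754.04×0.077 − $1,760.00) / ($53,754.04 + $1,760.00) = 0.042855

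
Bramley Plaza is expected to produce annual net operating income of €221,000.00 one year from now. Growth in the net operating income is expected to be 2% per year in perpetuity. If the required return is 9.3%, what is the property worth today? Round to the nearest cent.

€3027397.26

Growing perpetuity: P = D₁ / (r − g) = €221,000.0000 / (0.093 − 0.02) = €3,027,397.26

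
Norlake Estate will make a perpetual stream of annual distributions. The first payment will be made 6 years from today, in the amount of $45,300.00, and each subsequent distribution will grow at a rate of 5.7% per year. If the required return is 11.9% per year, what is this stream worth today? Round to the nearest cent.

Value at end of year 5: C₁ / (r − g) = $45,300.00 / (0.119 − 0.057) = $730,645.1613
Discount to today: PV = $730,645.1613 / (1 + 0.119)^5 = $730,645.1613 / 1.754488 = $416,443.49

$416443.49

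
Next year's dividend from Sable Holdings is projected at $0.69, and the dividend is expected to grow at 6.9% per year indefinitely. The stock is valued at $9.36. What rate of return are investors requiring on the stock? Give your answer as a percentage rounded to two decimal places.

P = D₁/(r − g) ⇒ r = D₁/P + g = $0.6900/$9.36 + 0.069 = 0.073718 + 0.069 = 0.142718

14.27%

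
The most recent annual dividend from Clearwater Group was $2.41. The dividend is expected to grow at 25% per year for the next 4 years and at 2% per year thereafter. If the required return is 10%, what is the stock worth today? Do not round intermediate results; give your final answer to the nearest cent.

$64.64

D_1 = 3.01250
D_2 = 3.76562
D_3 = 4.70703
D_4 = 5.88379
Terminal value at year 4: TV = D_4×(1+g_2)/(r−g_2) = 6.00146/0.08 = 75.01831
P_0 = D_1/(1+r)^1 + D_2/(1+r)^2 + D_3/(1+r)^3 + D_4/(1+r)^4 + TV/(1+r)^4
    = 2.73864 + 3.11209 + 3.53646 + 4.01871 + 51.23852 = 64.64441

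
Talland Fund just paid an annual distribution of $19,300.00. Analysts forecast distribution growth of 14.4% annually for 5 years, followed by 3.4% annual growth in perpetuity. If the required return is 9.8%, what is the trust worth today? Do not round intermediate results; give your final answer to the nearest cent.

$492166.65

D_1 = 22079.20000
D_2 = 25258.60480
D_3 = 28895.84389
D_4 = 33056.84541
D_5 = 37817.03115
Terminal value at year 5: TV = D_5×(1+g_2)/(r−g_2) = 39102.81021/0.064 = 610981.40953
P_0 = D_1/(1+r)^1 + D_2/(1+r)^2 + D_3/(1+r)^3 + D_4/(1+r)^4 + D_5/(1+r)^5 + TV/(1+r)^5
    = 20108.56102 + 20950.99618 + 21828.72462 + 22743.22492 + 23696.03762 + 382839.10785 = 492166.65221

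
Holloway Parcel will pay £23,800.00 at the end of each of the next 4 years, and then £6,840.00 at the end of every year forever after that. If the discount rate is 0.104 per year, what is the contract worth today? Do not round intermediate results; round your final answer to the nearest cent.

£119067.93

PV of 4-year annuity: £23,800.00 × [1 − (1+0.104)^−4] / 0.104 = 74794.15980
Perpetuity value at year 4: £6,840.00 / 0.104 = 65769.23077
PV of perpetuity: 65769.23077 / (1+0.104)^4 = 44273.76636
Total PV = 74794.15980 + 44273.76636 = 119067.92616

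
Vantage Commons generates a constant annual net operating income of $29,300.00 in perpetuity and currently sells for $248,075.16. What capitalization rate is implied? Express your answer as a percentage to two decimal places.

11.81%

P = C/r ⇒ r = C/P = $29,300.00/$248,075.16 = 0.118109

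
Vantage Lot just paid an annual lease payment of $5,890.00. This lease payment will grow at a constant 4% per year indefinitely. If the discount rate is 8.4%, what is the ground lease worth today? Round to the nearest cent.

D₁ = D₀ × (1 + g) = $5,890.00 × 1.04 = $6,125.6000
Growing perpetuity: P = D₁ / (r − g) = $6,125.6000 / (0.084 − 0.04) = $139,218.18

$139218.18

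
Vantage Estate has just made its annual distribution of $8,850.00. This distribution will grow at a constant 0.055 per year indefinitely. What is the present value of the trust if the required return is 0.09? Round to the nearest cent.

D₁ = D₀ × (1 + g) = $8,850.00 × 1.055 = $9,336.7500
Growing perpetuity: P = D₁ / (r − g) = $9,336.7500 / (0.09 − 0.055) = $266,764.29

$266764.29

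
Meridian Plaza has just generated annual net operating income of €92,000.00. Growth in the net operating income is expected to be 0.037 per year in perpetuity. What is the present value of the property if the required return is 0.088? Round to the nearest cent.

D₁ = D₀ × (1 + g) = €92,000.00 × 1.037 = €95,404.0000
Growing perpetuity: P = D₁ / (r − g) = €95,404.0000 / (0.088 − 0.037) = €1,870,666.67

€1870666.67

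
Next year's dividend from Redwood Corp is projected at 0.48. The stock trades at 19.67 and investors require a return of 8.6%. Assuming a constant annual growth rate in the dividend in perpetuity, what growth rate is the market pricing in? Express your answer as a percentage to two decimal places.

P = D₁/(r−g) ⇒ g = r − D₁/P = 0.086 − 0.48/19.67 = 0.061597

6.16%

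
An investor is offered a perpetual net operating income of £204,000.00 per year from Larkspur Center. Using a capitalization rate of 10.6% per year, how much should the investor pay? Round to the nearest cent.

£1924528.30

Level perpetuity: PV = C / r = £204,000.00 / 0.106 = £1,924,528.30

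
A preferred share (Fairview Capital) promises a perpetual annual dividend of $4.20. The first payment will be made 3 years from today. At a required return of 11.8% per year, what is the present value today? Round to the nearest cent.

Value at end of year 2: C / r = $4.20 / 0.118 = $35.5932
Discount to today: PV = $35.5932 / (1 + 0.118)^2 = $35.5932 / 1.249924 = $28.48

$28.48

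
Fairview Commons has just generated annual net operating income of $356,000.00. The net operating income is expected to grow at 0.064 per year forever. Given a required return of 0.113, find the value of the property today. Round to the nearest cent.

$7730285.71

D₁ = D₀ × (1 + g) = $356,000.00 × 1.064 = $378,784.0000
Growing perpetuity: P = D₁ / (r − g) = $378,784.0000 / (0.113 − 0.064) = $7,730,285.71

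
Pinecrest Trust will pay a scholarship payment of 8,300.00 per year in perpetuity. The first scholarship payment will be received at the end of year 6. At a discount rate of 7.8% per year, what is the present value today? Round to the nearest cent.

Value at end of year 5: C / r = 8,300.00 / 0.078 = 106,410.2564
Discount to today: PV = 106,410.2564 / (1 + 0.078)^5 = 106,410.2564 / 1.455773 = 73,095.34

73095.34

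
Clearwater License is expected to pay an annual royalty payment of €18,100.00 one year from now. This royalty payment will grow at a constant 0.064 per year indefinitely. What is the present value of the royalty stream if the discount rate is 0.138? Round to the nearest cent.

Growing perpetuity: P = D₁ / (r − g) = €18,100.0000 / (0.138 − 0.064) = €244,594.59

€244594.59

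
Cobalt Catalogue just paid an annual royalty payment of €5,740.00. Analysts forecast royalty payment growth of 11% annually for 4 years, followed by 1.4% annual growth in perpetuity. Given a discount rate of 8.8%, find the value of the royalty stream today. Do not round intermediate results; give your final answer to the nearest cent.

€109355.13

D_1 = 6371.40000
D_2 = 7072.25400
D_3 = 7850.20194
D_4 = 8713.72415
Terminal value at year 4: TV = D_4×(1+g_2)/(r−g_2) = 8835.71629/0.074 = 119401.57151
P_0 = D_1/(1+r)^1 + D_2/(1+r)^2 + D_3/(1+r)^3 + D_4/(1+r)^4 + TV/(1+r)^4
    = 5856.06618 + 5974.47928 + 6095.28676 + 6218.53705 + 85210.76442 = 109355.13369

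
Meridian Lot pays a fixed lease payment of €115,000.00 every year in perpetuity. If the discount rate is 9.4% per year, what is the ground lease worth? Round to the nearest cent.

Level perpetuity: PV = C / r = €115,000.00 / 0.094 = €1,223,404.26

€1223404.26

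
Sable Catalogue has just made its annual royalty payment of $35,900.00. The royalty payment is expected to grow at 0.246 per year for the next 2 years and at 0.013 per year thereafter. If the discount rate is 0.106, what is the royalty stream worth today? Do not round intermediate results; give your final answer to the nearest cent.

D_1 = 44731.40000
D_2 = 55735.32440
Terminal value at year 2: TV = D_2×(1+g_2)/(r−g_2) = 56459.88362/0.093 = 607095.52277
P_0 = D_1/(1+r)^1 + D_2/(1+r)^2 + TV/(1+r)^2
    = 40444.30380 + 45563.83592 + 496302.85796 = 582310.99769

$582311.00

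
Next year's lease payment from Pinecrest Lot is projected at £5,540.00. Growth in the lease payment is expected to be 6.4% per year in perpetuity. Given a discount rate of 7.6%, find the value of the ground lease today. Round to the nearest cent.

Growing perpetuity: P = D₁ / (r − g) = £5,540.0000 / (0.076 − 0.064) = £461,666.67

£461666.67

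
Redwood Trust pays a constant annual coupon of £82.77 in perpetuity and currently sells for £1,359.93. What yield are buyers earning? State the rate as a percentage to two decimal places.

P = C/r ⇒ r = C/P = £82.77/£1,359.93 = 0.060863

6.09%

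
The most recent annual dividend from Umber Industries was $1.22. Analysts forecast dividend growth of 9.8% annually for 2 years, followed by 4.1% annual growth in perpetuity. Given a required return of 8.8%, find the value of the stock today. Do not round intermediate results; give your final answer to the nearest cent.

$29.99

D_1 = 1.33956
D_2 = 1.47084
Terminal value at year 2: TV = D_2×(1+g_2)/(r−g_2) = 1.53114/0.047 = 32.57747
P_0 = D_1/(1+r)^1 + D_2/(1+r)^2 + TV/(1+r)^2
    = 1.23121 + 1.24253 + 27.52071 = 29.99445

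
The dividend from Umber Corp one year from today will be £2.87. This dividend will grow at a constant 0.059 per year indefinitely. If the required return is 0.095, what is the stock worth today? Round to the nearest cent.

£79.72

Growing perpetuity: P = D₁ / (r − g) = £2.8700 / (0.095 − 0.059) = £79.72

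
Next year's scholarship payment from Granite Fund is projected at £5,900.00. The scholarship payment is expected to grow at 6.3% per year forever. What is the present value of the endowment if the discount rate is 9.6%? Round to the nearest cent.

£178787.88

Growing perpetuity: P = D₁ / (r − g) = £5,900.0000 / (0.096 − 0.063) = £178,787.88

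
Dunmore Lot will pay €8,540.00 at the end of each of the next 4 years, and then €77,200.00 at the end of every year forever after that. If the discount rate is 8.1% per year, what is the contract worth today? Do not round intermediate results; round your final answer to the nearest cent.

€726181.06

PV of 4-year annuity: €8,540.00 × [1 − (1+0.081)^−4] / 0.081 = 28222.71682
Perpetuity value at year 4: €77,200.00 / 0.081 = 953086.41975
PV of perpetuity: 953086.41975 / (1+0.081)^4 = 697958.34736
Total PV = 28222.71682 + 697958.34736 = 726181.06418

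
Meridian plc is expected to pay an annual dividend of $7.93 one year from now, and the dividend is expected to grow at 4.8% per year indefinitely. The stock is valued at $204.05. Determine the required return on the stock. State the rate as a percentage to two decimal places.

8.69%

P = D₁/(r − g) ⇒ r = D₁/P + g = $7.9300/$204.05 + 0.048 = 0.038863 + 0.048 = 0.086863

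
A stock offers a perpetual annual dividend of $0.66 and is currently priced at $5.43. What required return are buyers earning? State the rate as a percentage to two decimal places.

P = C/r ⇒ r = C/P = $0.66/$5.43 = 0.121547

12.15%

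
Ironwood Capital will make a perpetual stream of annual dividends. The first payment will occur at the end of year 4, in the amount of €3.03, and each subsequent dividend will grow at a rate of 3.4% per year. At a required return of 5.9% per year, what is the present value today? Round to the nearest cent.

Value at end of year 3: C₁ / (r − g) = €3.03 / (0.059 − 0.034) = €121.2000
Discount to today: PV = €121.2000 / (1 + 0.059)^3 = €121.2000 / 1.187648 = €102.05

€102.05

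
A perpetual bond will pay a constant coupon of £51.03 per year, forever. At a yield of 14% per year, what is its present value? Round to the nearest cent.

Level perpetuity: PV = C / r = £51.03 / 0.14 = £364.50

£364.50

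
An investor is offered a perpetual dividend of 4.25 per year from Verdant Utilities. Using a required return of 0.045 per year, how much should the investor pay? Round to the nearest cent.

94.44

Level perpetuity: PV = C / r = 4.25 / 0.045 = 94.44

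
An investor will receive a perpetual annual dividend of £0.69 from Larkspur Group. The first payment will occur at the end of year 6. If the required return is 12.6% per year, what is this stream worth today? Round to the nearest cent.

£3.03

Value at end of year 5: C / r = £0.69 / 0.126 = £5.4762
Discount to today: PV = £5.4762 / (1 + 0.126)^5 = £5.4762 / 1.810056 = £3.03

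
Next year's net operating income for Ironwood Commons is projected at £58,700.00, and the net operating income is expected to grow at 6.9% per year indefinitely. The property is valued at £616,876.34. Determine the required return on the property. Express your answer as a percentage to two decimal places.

16.42%

P = D₁/(r − g) ⇒ r = D₁/P + g = £58,700.0000/£616,876.34 + 0.069 = 0.095157 + 0.069 = 0.164157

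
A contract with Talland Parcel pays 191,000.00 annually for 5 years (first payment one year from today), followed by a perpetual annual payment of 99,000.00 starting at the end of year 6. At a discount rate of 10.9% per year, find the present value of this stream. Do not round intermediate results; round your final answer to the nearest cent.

PV of 5-year annuity: 191,000.00 × [1 − (1+0.109)^−5] / 0.109 = 707695.70170
Perpetuity value at year 5: 99,000.00 / 0.109 = 908256.88073
PV of perpetuity: 908256.88073 / (1+0.109)^5 = 541440.78404
Total PV = 707695.70170 + 541440.78404 = 1249136.48574

1249136.49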